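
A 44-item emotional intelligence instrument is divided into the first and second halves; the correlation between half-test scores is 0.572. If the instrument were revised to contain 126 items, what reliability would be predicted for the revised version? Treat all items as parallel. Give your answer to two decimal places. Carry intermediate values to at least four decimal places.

Full-test reliability from the split-half r: r_full = 2(0.572)/(1 + 0.572) = 0.7277
Length factor from 44 to 126 items: n = 126/44 = 2.8636
r_new = n·r_full / (1 + (n − 1)·r_full) = 2.0838 / 2.3561 ≈ 0.8844

0.88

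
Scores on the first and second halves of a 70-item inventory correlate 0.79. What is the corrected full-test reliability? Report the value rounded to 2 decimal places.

r_full = 2(0.79) / (1 + 0.79)
r_full = 1.5800 / 1.7900 ≈ 0.8827

0.88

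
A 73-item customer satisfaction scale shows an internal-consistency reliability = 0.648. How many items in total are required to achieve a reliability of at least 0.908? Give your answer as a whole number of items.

392

Rearranging the Spearman-Brown formula for n,
n = r*(1 − r) / [ r (1 − r*) ]
n = 0.908 × (1 − 0.648) / [ 0.648 × (1 − 0.908) ]
  = 0.319616 / 0.059616 = 5.3612
So the test needs 5.3612 × 73 ≈ 391.37 items; rounding up, 392.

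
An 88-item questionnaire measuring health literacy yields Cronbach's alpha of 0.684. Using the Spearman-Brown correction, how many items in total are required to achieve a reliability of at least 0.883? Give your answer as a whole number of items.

307

n = 0.883(1 − 0.684) / [0.684(1 − 0.883)]
n = 0.279028 / 0.080028 ≈ 3.4866
So the test needs 3.4866 × 88 ≈ 306.82 items; rounding up, 307.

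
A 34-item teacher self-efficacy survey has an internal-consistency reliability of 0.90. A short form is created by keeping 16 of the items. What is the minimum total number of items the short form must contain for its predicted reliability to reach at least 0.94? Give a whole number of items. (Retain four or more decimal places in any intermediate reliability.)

Short-form reliability: n = 16/34 = 0.4706; r_16 = n·r/(1+(n−1)r) ≈ 0.8090
Then solve for n' with r_old = 0.8090, r_target = 0.94: n' = 0.94(1 − 0.8090)/[0.8090(1 − 0.94)] = 3.6988
Total items = 3.6988 × 16 = 59.18, rounded up to 60.

60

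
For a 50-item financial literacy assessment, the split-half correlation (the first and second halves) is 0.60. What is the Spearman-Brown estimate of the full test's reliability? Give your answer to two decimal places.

0.75

r_full = 2(0.60) / (1 + 0.60)
       = 1.2000 / 1.6000 = 0.7500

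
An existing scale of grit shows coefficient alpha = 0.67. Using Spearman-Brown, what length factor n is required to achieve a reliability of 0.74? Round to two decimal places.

n = 0.74 × (1 − 0.67) / [ 0.67 × (1 − 0.74) ]
n = 0.2442 / 0.1742 ≈ 1.4018

1.40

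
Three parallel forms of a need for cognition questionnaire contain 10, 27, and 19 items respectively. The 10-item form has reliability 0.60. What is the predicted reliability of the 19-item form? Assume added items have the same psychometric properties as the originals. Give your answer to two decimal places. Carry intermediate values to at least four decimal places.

0.74

The 27-item form is not needed; work directly from the 10-item form with n = 19/10 = 1.9000.
r_{19} = n·r / (1 + (n − 1)·r) = 1.1400 / 1.5400 ≈ 0.7403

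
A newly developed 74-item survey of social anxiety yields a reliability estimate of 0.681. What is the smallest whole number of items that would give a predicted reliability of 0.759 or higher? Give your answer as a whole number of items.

Spearman-Brown solved for the length factor n:
n = r*(1 − r) / [ r (1 − r*) ]
n = 0.759 × (1 − 0.681) / [ 0.681 × (1 − 0.759) ]
  = 0.242121 / 0.164121 = 1.4753
1.4753 × 74 = 109.17 → 110 items

110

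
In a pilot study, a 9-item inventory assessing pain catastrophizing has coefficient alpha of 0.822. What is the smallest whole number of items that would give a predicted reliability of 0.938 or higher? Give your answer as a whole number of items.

n = 0.938 × (1 − 0.822) / [ 0.822 × (1 − 0.938) ]
n = 0.166964 / 0.050964 ≈ 3.2761
Items needed = n × 9 = 3.2761 × 9 ≈ 29.48 → round up to 30

30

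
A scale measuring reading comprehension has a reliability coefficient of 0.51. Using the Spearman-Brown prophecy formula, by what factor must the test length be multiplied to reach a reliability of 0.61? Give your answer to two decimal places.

n = 0.61 × (1 − 0.51) / [ 0.51 × (1 − 0.61) ]
  = 0.2989 / 0.1989 = 1.5028

1.50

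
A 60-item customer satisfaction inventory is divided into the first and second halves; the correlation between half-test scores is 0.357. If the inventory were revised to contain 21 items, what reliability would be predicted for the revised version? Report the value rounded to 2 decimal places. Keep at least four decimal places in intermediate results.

0.28

First correct the split-half correlation to full-test reliability: r_full = 2 × 0.357 / (1 + 0.357) ≈ 0.5262
Then adjust to 21 items: n = 21/60 = 0.3500
r_new = n·r_full / (1 + (n − 1)·r_full) = 0.1842 / 0.6580 ≈ 0.2799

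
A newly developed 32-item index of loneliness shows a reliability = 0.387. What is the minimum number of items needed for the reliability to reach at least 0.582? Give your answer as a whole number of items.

Spearman-Brown solved for the length factor n:
n = r_target (1 − r_old) / [ r_old (1 − r_target) ]
n = 0.582(1 − 0.387) / [0.387(1 − 0.582)]
  = 0.356766 / 0.161766 = 2.2054
So the test needs 2.2054 × 32 ≈ 70.57 items; rounding up, 71.

71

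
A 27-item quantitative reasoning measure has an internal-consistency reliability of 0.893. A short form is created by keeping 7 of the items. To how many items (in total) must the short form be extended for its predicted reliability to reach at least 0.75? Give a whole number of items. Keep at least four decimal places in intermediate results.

10

First, r for the 7-item form: n = 7/27 = 0.2593, so r_7 = 0.2593·0.893/(1 + (0.2593 − 1)·0.893) = 0.6840
Then solve for n' with r_old = 0.6840, r_target = 0.75: n' = 0.75(1 − 0.6840)/[0.6840(1 − 0.75)] = 1.3860
Items = 1.3860 × 7 ≈ 9.70 → 10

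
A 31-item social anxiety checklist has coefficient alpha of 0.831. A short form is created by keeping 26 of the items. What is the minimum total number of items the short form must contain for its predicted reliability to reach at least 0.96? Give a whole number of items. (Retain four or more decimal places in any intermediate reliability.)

First, r for the 26-item form: n = 26/31 = 0.8387, so r_26 = 0.8387·0.831/(1 + (0.8387 − 1)·0.831) = 0.8048
Length factor from the short form to reach 0.96: n' = 0.96(1 − 0.8048) / [0.8048(1 − 0.96)] ≈ 5.8211
Items = 5.8211 × 26 ≈ 151.35 → 152

152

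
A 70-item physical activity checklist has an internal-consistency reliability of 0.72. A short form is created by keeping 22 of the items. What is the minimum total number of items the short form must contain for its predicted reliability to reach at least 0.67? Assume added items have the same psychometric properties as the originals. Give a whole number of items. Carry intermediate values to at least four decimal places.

First, r for the 22-item form: n = 22/70 = 0.3143, so r_22 = 0.3143·0.72/(1 + (0.3143 − 1)·0.72) = 0.4470
Then solve for n' with r_old = 0.4470, r_target = 0.67: n' = 0.67(1 − 0.4470)/[0.4470(1 − 0.67)] = 2.5118
Total items = 2.5118 × 22 = 55.26, rounded up to 56.

56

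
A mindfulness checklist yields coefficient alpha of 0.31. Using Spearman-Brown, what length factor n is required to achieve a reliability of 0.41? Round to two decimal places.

Invert Spearman-Brown to solve for n:
n = r_target (1 − r_old) / [ r_old (1 − r_target) ]
n = [0.41 × 0.69] / [0.31 × 0.59]
  = 0.2829 / 0.1829 = 1.5467

1.55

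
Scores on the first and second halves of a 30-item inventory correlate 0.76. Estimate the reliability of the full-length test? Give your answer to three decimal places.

0.864

Each half is half the length of the full test, so the full test is n = 2 times a half.
r_full = 2r_hh / (1 + r_hh) = 2 × 0.76 / (1 + 0.76)
       = 1.5200 / 1.7600 = 0.8636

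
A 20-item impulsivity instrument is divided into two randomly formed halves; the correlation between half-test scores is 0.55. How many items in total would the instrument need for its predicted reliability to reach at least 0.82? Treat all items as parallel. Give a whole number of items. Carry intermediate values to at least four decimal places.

38

Corrected full-test reliability: r_full = 2 × 0.55 / (1 + 0.55) ≈ 0.7097
Solve Spearman-Brown for n: n = 0.82(1 − 0.7097) / [0.7097(1 − 0.82)] = 1.8634
Required items = 1.8634 × 20 = 37.27, so 38 items.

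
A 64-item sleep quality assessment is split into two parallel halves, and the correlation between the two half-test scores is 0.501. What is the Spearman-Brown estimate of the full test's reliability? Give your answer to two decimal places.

0.67

The full test is twice the length of either half (n = 2).
r_full = 2r_hh / (1 + r_hh) = 2 × 0.501 / (1 + 0.501)
       = 1.0020 / 1.5010 = 0.6676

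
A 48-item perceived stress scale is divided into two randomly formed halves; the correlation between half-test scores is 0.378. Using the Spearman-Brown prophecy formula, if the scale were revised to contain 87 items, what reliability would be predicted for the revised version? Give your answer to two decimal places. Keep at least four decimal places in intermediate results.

0.69

Spearman-Brown correction (n = 2): r_full = 2·0.378/(1 + 0.378) = 0.5486
Then adjust to 87 items: n = 87/48 = 1.8125
r_new = n·r_full / (1 + (n − 1)·r_full) = 0.9943 / 1.4457 ≈ 0.6878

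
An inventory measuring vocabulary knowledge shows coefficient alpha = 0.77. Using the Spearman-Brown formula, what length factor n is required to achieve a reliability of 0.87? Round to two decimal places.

2.00

Spearman-Brown solved for the length factor n:
n = r_target (1 − r_old) / [ r_old (1 − r_target) ]
n = 0.87(1 − 0.77) / [0.77(1 − 0.87)]
n = 0.2001 / 0.1001 ≈ 1.9990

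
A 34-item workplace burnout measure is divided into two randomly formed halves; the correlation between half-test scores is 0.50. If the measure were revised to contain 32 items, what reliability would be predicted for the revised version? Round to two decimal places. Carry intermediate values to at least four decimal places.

First correct the split-half correlation to full-test reliability: r_full = 2 × 0.50 / (1 + 0.50) ≈ 0.6667
Then adjust to 32 items: n = 32/34 = 0.9412
r_new = n·r_full / (1 + (n − 1)·r_full) = 0.6275 / 0.9608 ≈ 0.6531

0.65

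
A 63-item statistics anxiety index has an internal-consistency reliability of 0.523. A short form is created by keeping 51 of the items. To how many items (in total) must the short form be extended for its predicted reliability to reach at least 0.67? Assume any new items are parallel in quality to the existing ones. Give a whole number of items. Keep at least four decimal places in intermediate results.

First, r for the 51-item form: n = 51/63 = 0.8095, so r_51 = 0.8095·0.523/(1 + (0.8095 − 1)·0.523) = 0.4702
Length factor from the short form to reach 0.67: n' = 0.67(1 − 0.4702) / [0.4702(1 − 0.67)] ≈ 2.2877
Items = 2.2877 × 51 ≈ 116.67 → 117

117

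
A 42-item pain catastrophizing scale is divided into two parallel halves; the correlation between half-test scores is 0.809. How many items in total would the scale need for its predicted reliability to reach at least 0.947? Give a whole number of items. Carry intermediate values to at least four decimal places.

89

r_full = 2(0.809)/(1 + 0.809) = 0.8944
n = r_tgt(1 − r_full) / [r_full(1 − r_tgt)] = 0.947 × 0.1056 / (0.8944 × 0.053) ≈ 2.1096
Items = 2.1096 × 42 ≈ 88.60 → 89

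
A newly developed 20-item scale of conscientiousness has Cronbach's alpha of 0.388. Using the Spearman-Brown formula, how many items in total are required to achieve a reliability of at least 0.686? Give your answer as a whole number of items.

69

Invert Spearman-Brown to solve for n:
n = r*(1 − r) / [ r (1 − r*) ]
n = 0.686(1 − 0.388) / [0.388(1 − 0.686)]
  = 0.419832 / 0.121832 = 3.4460
Items needed = n × 20 = 3.4460 × 20 ≈ 68.92 → round up to 69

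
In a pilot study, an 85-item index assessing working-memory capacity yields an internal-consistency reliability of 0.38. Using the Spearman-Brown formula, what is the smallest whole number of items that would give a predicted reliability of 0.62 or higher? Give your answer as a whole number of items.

227

Rearranging the Spearman-Brown formula for n,
n = r_target (1 − r_old) / [ r_old (1 − r_target) ]
n = 0.62(1 − 0.38) / [0.38(1 − 0.62)]
n = 0.3844 / 0.1444 ≈ 2.6620
2.6620 × 85 = 226.27 → 227 items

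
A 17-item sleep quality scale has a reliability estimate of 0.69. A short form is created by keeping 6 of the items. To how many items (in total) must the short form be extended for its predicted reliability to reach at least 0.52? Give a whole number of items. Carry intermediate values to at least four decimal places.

9

Short-form reliability: n = 6/17 = 0.3529; r_6 = n·r/(1+(n−1)r) ≈ 0.4399
Then solve for n' with r_old = 0.4399, r_target = 0.52: n' = 0.52(1 − 0.4399)/[0.4399(1 − 0.52)] = 1.3793
Items = 1.3793 × 6 ≈ 8.28 → 9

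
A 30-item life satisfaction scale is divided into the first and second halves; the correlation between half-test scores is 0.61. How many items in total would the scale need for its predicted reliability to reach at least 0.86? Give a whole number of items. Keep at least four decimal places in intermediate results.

59

r_full = 2(0.61)/(1 + 0.61) = 0.7578
n = r_tgt(1 − r_full) / [r_full(1 − r_tgt)] = 0.86 × 0.2422 / (0.7578 × 0.14) ≈ 1.9633
Items = 1.9633 × 30 ≈ 58.90 → 59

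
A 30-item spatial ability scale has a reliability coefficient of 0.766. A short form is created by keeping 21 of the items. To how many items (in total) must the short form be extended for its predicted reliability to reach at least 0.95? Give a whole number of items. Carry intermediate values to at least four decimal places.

175

Short-form reliability: n = 21/30 = 0.7000; r_21 = n·r/(1+(n−1)r) ≈ 0.6962
Length factor from the short form to reach 0.95: n' = 0.95(1 − 0.6962) / [0.6962(1 − 0.95)] ≈ 8.2910
Items = 8.2910 × 21 ≈ 174.11 → 175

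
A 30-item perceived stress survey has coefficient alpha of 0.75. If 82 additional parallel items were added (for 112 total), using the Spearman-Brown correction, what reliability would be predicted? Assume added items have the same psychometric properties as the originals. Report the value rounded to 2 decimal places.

The new length is 112/30 = 3.7333 times the old.
By Spearman-Brown, r_new = n r / (1 + (n − 1) r).
r_new = (3.7333 × 0.75) / (1 + (3.7333 − 1) × 0.75)
r_new = 2.8000 / 3.0500 ≈ 0.9180

0.92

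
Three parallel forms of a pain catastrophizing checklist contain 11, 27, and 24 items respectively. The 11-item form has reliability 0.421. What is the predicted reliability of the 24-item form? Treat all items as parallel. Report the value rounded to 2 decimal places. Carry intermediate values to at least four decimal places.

0.61

Only the ratio of lengths matters: n = 24/11 = 2.1818
r_{24} = n·r / (1 + (n − 1)·r) = 0.9185 / 1.4975 ≈ 0.6134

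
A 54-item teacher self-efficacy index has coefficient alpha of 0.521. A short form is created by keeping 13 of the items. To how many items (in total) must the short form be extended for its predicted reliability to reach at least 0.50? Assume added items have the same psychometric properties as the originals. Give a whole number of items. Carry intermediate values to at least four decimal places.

Short-form reliability: n = 13/54 = 0.2407; r_13 = n·r/(1+(n−1)r) ≈ 0.2075
Then solve for n' with r_old = 0.2075, r_target = 0.50: n' = 0.50(1 − 0.2075)/[0.2075(1 − 0.50)] = 3.8193
Items = 3.8193 × 13 ≈ 49.65 → 50

50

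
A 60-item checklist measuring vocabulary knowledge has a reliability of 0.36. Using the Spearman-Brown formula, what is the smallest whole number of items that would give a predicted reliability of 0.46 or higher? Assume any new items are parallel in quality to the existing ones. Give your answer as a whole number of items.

91

Rearranging the Spearman-Brown formula for n,
n = r*(1 − r) / [ r (1 − r*) ]
n = 0.46(1 − 0.36) / [0.36(1 − 0.46)]
n = 0.2944 / 0.1944 ≈ 1.5144
So the test needs 1.5144 × 60 ≈ 90.86 items; rounding up, 91.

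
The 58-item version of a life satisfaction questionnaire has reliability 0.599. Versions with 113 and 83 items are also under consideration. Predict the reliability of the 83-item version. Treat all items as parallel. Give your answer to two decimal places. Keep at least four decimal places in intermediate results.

The 113-item form is not needed; work directly from the 58-item form with n = 83/58 = 1.4310.
r_{83} = n·r / (1 + (n − 1)·r) = 0.8572 / 1.2582 ≈ 0.6813

0.68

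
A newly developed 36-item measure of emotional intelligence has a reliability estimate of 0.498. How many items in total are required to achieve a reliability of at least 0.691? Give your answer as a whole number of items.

82

Rearranging the Spearman-Brown formula for n,
n = r*(1 − r) / [ r (1 − r*) ]
n = [0.691 × 0.502] / [0.498 × 0.309]
  = 0.346882 / 0.153882 = 2.2542
So the test needs 2.2542 × 36 ≈ 81.15 items; rounding up, 82.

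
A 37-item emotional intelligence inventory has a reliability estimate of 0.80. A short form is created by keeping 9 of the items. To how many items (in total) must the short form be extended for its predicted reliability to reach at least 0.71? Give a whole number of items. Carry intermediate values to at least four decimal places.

Short-form reliability: n = 9/37 = 0.2432; r_9 = n·r/(1+(n−1)r) ≈ 0.4931
Length factor from the short form to reach 0.71: n' = 0.71(1 − 0.4931) / [0.4931(1 − 0.71)] ≈ 2.5168
Items = 2.5168 × 9 ≈ 22.65 → 23

23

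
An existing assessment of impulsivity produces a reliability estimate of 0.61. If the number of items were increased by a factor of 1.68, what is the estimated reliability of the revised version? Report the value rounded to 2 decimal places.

Apply the Spearman-Brown prophecy formula, r' = nr / [1 + (n − 1)r]:
r_new = (1.68 × 0.61) / (1 + (1.68 − 1) × 0.61)
r_new = 1.0248 / 1.4148 ≈ 0.7243

0.72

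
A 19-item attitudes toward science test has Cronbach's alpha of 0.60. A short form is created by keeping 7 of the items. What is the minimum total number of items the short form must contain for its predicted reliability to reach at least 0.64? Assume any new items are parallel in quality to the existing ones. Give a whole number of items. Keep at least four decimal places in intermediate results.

23

First, r for the 7-item form: n = 7/19 = 0.3684, so r_7 = 0.3684·0.60/(1 + (0.3684 − 1)·0.60) = 0.3559
Length factor from the short form to reach 0.64: n' = 0.64(1 − 0.3559) / [0.3559(1 − 0.64)] ≈ 3.2174
Total items = 3.2174 × 7 = 22.52, rounded up to 23.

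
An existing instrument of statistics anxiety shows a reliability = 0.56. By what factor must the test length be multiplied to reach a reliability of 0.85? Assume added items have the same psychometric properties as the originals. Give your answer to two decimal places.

n = 0.85(1 − 0.56) / [0.56(1 − 0.85)]
n = 0.3740 / 0.0840 ≈ 4.4524

4.45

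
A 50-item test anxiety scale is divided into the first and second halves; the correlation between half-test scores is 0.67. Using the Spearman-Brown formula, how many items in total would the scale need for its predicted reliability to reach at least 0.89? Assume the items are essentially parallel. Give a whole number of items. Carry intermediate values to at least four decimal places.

100

Corrected full-test reliability: r_full = 2 × 0.67 / (1 + 0.67) ≈ 0.8024
Solve Spearman-Brown for n: n = 0.89(1 − 0.8024) / [0.8024(1 − 0.89)] = 1.9925
Required items = 1.9925 × 50 = 99.62, so 100 items.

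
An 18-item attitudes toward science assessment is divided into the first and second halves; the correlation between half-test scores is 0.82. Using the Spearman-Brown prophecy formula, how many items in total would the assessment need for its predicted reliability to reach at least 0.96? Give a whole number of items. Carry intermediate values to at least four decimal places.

48

Corrected full-test reliability: r_full = 2 × 0.82 / (1 + 0.82) ≈ 0.9011
Solve Spearman-Brown for n: n = 0.96(1 − 0.9011) / [0.9011(1 − 0.96)] = 2.6341
Required items = 2.6341 × 18 = 47.41, so 48 items.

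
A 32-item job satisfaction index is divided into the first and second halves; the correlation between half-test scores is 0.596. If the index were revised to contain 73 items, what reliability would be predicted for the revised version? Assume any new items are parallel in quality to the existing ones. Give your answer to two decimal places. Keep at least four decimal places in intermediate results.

0.87

Full-test reliability from the split-half r: r_full = 2(0.596)/(1 + 0.596) = 0.7469
Then adjust to 73 items: n = 73/32 = 2.2812
r_new = n·r_full / (1 + (n − 1)·r_full) = 1.7038 / 1.9569 ≈ 0.8707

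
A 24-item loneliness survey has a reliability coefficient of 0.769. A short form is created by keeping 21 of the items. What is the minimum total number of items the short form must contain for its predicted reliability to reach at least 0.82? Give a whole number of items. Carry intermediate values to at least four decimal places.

33

First, r for the 21-item form: n = 21/24 = 0.8750, so r_21 = 0.8750·0.769/(1 + (0.8750 − 1)·0.769) = 0.7444
Length factor from the short form to reach 0.82: n' = 0.82(1 − 0.7444) / [0.7444(1 − 0.82)] ≈ 1.5642
Total items = 1.5642 × 21 = 32.85, rounded up to 33.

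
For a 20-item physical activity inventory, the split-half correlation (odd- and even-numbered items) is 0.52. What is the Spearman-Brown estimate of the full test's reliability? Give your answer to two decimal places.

r_full = 2(0.52) / (1 + 0.52)
       = 1.0400 / 1.5200 = 0.6842

0.68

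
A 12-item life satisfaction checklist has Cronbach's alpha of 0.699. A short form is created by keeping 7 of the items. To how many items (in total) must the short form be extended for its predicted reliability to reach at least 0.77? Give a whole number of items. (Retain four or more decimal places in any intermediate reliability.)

18

First, r for the 7-item form: n = 7/12 = 0.5833, so r_7 = 0.5833·0.699/(1 + (0.5833 − 1)·0.699) = 0.5753
Then solve for n' with r_old = 0.5753, r_target = 0.77: n' = 0.77(1 − 0.5753)/[0.5753(1 − 0.77)] = 2.4714
Items = 2.4714 × 7 ≈ 17.30 → 18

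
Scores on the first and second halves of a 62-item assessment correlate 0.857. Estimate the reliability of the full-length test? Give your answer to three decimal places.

Each half is half the length of the full test, so the full test is n = 2 times a half.
r_full = 2r_hh / (1 + r_hh) = 2 × 0.857 / (1 + 0.857)
r_full = 1.7140 / 1.8570 ≈ 0.9230

0.923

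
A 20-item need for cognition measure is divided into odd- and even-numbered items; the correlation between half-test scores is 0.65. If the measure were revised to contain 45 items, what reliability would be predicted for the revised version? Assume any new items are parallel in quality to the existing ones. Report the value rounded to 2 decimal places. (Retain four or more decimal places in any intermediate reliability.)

First correct the split-half correlation to full-test reliability: r_full = 2 × 0.65 / (1 + 0.65) ≈ 0.7879
Then adjust to 45 items: n = 45/20 = 2.2500
r_new = n·r_full / (1 + (n − 1)·r_full) = 1.7728 / 1.9849 ≈ 0.8931

0.89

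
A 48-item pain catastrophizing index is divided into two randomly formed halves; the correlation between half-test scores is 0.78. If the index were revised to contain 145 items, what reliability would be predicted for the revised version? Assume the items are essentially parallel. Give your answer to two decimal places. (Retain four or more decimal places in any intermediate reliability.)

Full-test reliability from the split-half r: r_full = 2(0.78)/(1 + 0.78) = 0.8764
Length factor from 48 to 145 items: n = 145/48 = 3.0208
r_new = n·r_full / (1 + (n − 1)·r_full) = 2.6474 / 2.7710 ≈ 0.9554

0.96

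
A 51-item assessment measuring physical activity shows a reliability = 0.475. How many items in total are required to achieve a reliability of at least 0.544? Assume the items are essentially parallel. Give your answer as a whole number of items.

68

Spearman-Brown solved for the length factor n:
n = r*(1 − r) / [ r (1 − r*) ]
n = 0.544(1 − 0.475) / [0.475(1 − 0.544)]
  = 0.285600 / 0.216600 = 1.3186
So the test needs 1.3186 × 51 ≈ 67.25 items; rounding up, 68.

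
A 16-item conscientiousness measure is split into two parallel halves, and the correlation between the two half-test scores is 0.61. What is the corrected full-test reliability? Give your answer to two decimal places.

0.76

Apply the Spearman-Brown correction with n = 2:
r_full = 2(0.61) / (1 + 0.61)
       = 1.2200 / 1.6100 = 0.7578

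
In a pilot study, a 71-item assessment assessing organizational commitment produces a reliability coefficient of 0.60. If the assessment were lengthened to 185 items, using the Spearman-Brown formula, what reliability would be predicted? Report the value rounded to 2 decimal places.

0.80

Length ratio n = 185/71 = 2.6056
Apply the Spearman-Brown prophecy formula, r' = nr / [1 + (n − 1)r]:
r_new = (2.6056 × 0.60) / (1 + (2.6056 − 1) × 0.60)
     = 1.5634 / 1.9634 = 0.7963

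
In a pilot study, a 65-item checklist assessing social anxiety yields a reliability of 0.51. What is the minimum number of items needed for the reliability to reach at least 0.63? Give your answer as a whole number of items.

107

n = 0.63 × (1 − 0.51) / [ 0.51 × (1 − 0.63) ]
n = 0.3087 / 0.1887 ≈ 1.6359
1.6359 × 65 = 106.33 → 107 items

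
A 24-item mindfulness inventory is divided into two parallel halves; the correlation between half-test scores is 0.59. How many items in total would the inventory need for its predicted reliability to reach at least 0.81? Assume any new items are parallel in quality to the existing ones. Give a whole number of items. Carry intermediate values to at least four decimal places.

36

Corrected full-test reliability: r_full = 2 × 0.59 / (1 + 0.59) ≈ 0.7421
Solve Spearman-Brown for n: n = 0.81(1 − 0.7421) / [0.7421(1 − 0.81)] = 1.4816
Required items = 1.4816 × 24 = 35.56, so 36 items.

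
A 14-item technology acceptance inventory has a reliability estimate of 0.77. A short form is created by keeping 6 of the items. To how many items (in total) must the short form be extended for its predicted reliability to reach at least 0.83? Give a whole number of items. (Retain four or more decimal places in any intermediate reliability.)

Short-form reliability: n = 6/14 = 0.4286; r_6 = n·r/(1+(n−1)r) ≈ 0.5893
Then solve for n' with r_old = 0.5893, r_target = 0.83: n' = 0.83(1 − 0.5893)/[0.5893(1 − 0.83)] = 3.4027
Items = 3.4027 × 6 ≈ 20.42 → 21

21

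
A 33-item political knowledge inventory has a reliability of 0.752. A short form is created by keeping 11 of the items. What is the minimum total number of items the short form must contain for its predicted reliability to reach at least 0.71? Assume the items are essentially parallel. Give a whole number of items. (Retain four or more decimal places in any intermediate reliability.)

27

First, r for the 11-item form: n = 11/33 = 0.3333, so r_11 = 0.3333·0.752/(1 + (0.3333 − 1)·0.752) = 0.5026
Length factor from the short form to reach 0.71: n' = 0.71(1 − 0.5026) / [0.5026(1 − 0.71)] ≈ 2.4229
Items = 2.4229 × 11 ≈ 26.65 → 27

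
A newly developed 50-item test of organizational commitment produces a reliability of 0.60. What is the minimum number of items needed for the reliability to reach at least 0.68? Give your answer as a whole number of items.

71

Spearman-Brown solved for the length factor n:
n = r_target (1 − r_old) / [ r_old (1 − r_target) ]
n = [0.68 × 0.40] / [0.60 × 0.32]
n = 0.2720 / 0.1920 ≈ 1.4167
1.4167 × 50 = 70.84 → 71 items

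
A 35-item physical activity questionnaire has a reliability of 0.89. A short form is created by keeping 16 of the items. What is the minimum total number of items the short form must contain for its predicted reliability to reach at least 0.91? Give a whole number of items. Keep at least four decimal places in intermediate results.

First, r for the 16-item form: n = 16/35 = 0.4571, so r_16 = 0.4571·0.89/(1 + (0.4571 − 1)·0.89) = 0.7872
Then solve for n' with r_old = 0.7872, r_target = 0.91: n' = 0.91(1 − 0.7872)/[0.7872(1 − 0.91)] = 2.7333
Total items = 2.7333 × 16 = 43.73, rounded up to 44.

44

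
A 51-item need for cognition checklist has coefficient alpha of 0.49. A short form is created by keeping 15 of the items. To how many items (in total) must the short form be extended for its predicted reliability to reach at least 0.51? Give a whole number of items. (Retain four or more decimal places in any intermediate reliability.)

56

Short-form reliability: n = 15/51 = 0.2941; r_15 = n·r/(1+(n−1)r) ≈ 0.2203
Then solve for n' with r_old = 0.2203, r_target = 0.51: n' = 0.51(1 − 0.2203)/[0.2203(1 − 0.51)] = 3.6837
Total items = 3.6837 × 15 = 55.26, rounded up to 56.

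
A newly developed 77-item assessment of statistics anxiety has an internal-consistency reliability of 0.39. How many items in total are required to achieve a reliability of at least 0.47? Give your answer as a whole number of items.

n = 0.47 × (1 − 0.39) / [ 0.39 × (1 − 0.47) ]
  = 0.2867 / 0.2067 = 1.3870
So the test needs 1.3870 × 77 ≈ 106.80 items; rounding up, 107.

107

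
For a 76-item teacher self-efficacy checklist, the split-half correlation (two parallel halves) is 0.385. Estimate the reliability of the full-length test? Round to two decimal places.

The full test is twice the length of either half (n = 2).
r_full = 2(0.385) / (1 + 0.385)
r_full = 0.7700 / 1.3850 ≈ 0.5560

0.56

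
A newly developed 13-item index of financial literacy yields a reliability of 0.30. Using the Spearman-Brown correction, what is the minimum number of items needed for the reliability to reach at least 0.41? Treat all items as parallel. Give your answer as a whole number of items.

22

n = [0.41 × 0.70] / [0.30 × 0.59]
  = 0.2870 / 0.1770 = 1.6215
1.6215 × 13 = 21.08 → 22 items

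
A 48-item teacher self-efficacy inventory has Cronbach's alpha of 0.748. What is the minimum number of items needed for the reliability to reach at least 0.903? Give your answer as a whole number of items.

151

n = 0.903 × (1 − 0.748) / [ 0.748 × (1 − 0.903) ]
  = 0.227556 / 0.072556 = 3.1363
3.1363 × 48 = 150.54 → 151 items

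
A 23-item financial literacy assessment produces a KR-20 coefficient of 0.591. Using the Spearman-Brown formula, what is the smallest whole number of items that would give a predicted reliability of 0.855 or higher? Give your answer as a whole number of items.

94

Invert Spearman-Brown to solve for n:
n = r*(1 − r) / [ r (1 − r*) ]
n = 0.855(1 − 0.591) / [0.591(1 − 0.855)]
n = 0.349695 / 0.085695 ≈ 4.0807
4.0807 × 23 = 93.86 → 94 items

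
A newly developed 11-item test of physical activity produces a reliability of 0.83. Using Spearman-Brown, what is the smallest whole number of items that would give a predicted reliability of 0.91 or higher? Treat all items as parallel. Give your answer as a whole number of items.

23

Spearman-Brown solved for the length factor n:
n = r_target (1 − r_old) / [ r_old (1 − r_target) ]
n = 0.91 × (1 − 0.83) / [ 0.83 × (1 − 0.91) ]
  = 0.1547 / 0.0747 = 2.0710
Items needed = n × 11 = 2.0710 × 11 ≈ 22.78 → round up to 23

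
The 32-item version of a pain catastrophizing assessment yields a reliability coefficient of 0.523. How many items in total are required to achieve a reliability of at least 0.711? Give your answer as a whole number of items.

72

Invert Spearman-Brown to solve for n:
n = r*(1 − r) / [ r (1 − r*) ]
n = 0.711 × (1 − 0.523) / [ 0.523 × (1 − 0.711) ]
  = 0.339147 / 0.151147 = 2.2438
Items needed = n × 32 = 2.2438 × 32 ≈ 71.80 → round up to 72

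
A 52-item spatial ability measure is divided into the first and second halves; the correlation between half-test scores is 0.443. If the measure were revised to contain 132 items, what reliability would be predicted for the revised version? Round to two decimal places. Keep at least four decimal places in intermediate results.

First correct the split-half correlation to full-test reliability: r_full = 2 × 0.443 / (1 + 0.443) ≈ 0.6140
Then adjust to 132 items: n = 132/52 = 2.5385
r_new = n·r_full / (1 + (n − 1)·r_full) = 1.5586 / 1.9446 ≈ 0.8015

0.80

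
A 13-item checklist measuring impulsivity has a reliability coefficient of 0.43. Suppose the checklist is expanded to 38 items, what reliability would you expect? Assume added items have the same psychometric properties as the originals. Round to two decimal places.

0.69

The new length is 38/13 = 2.9231 times the old.
By Spearman-Brown, r_new = n r / (1 + (n − 1) r).
r_new = (2.9231 × 0.43) / (1 + (2.9231 − 1) × 0.43)
r_new = 1.2569 / 1.8269 ≈ 0.6880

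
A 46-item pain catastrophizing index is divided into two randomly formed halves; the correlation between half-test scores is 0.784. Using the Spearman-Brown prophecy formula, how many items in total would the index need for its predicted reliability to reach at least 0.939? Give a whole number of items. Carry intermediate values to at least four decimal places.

98

Corrected full-test reliability: r_full = 2 × 0.784 / (1 + 0.784) ≈ 0.8789
Solve Spearman-Brown for n: n = 0.939(1 − 0.8789) / [0.8789(1 − 0.939)] = 2.1210
Required items = 2.1210 × 46 = 97.57, so 98 items.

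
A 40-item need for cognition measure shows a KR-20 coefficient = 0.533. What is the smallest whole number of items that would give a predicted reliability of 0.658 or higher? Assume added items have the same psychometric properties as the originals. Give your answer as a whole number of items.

Spearman-Brown solved for the length factor n:
n = r*(1 − r) / [ r (1 − r*) ]
n = 0.658(1 − 0.533) / [0.533(1 − 0.658)]
  = 0.307286 / 0.182286 = 1.6857
1.6857 × 40 = 67.43 → 68 items

68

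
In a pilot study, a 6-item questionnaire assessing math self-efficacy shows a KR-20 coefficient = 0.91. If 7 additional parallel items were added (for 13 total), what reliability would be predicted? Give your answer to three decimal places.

0.956

Length ratio n = 13/6 = 2.1667
By Spearman-Brown, r_new = n r / (1 + (n − 1) r).
r_new = 2.1667·0.91 / [1 + (2.1667 − 1)·0.91]
r_new = 1.9717 / 2.0617 ≈ 0.9563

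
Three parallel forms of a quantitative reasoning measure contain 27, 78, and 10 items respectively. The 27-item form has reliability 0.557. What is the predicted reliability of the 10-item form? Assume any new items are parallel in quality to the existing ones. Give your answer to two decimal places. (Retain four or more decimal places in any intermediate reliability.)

0.32

Only the ratio of lengths matters: n = 10/27 = 0.3704
r_{10} = n·r / (1 + (n − 1)·r) = 0.2063 / 0.6493 ≈ 0.3177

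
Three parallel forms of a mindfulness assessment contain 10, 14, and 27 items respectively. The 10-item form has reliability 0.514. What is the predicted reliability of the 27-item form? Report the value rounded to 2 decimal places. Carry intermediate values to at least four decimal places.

Only the ratio of lengths matters: n = 27/10 = 2.7000
r_{27} = n·r / (1 + (n − 1)·r) = 1.3878 / 1.8738 ≈ 0.7406

0.74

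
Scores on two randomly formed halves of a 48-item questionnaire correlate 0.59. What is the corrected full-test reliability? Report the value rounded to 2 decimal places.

Each half is half the length of the full test, so the full test is n = 2 times a half.
r_full = 2(0.59) / (1 + 0.59)
       = 1.1800 / 1.5900 = 0.7421

0.74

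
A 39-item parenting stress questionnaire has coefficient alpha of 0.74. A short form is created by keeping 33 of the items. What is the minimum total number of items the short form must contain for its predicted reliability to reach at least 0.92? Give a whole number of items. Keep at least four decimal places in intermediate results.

Short-form reliability: n = 33/39 = 0.8462; r_33 = n·r/(1+(n−1)r) ≈ 0.7066
Length factor from the short form to reach 0.92: n' = 0.92(1 − 0.7066) / [0.7066(1 − 0.92)] ≈ 4.7751
Items = 4.7751 × 33 ≈ 157.58 → 158

158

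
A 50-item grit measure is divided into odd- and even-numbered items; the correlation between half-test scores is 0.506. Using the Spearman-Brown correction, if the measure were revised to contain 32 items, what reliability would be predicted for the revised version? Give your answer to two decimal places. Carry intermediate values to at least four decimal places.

First correct the split-half correlation to full-test reliability: r_full = 2 × 0.506 / (1 + 0.506) ≈ 0.6720
Then adjust to 32 items: n = 32/50 = 0.6400
r_new = n·r_full / (1 + (n − 1)·r_full) = 0.4301 / 0.7581 ≈ 0.5673

0.57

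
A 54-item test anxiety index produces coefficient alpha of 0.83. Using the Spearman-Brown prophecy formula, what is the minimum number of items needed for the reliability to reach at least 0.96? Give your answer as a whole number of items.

266

Rearranging the Spearman-Brown formula for n,
n = r*(1 − r) / [ r (1 − r*) ]
n = [0.96 × 0.17] / [0.83 × 0.04]
  = 0.1632 / 0.0332 = 4.9157
So the test needs 4.9157 × 54 ≈ 265.45 items; rounding up, 266.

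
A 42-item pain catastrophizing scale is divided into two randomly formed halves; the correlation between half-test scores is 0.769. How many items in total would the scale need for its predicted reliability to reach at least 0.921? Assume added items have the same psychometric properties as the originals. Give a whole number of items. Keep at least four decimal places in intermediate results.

74

Corrected full-test reliability: r_full = 2 × 0.769 / (1 + 0.769) ≈ 0.8694
Solve Spearman-Brown for n: n = 0.921(1 − 0.8694) / [0.8694(1 − 0.921)] = 1.7513
Required items = 1.7513 × 42 = 73.55, so 74 items.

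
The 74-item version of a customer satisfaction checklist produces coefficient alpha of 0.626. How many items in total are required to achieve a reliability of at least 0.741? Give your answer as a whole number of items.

Invert Spearman-Brown to solve for n:
n = r*(1 − r) / [ r (1 − r*) ]
n = 0.741(1 − 0.626) / [0.626(1 − 0.741)]
n = 0.277134 / 0.162134 ≈ 1.7093
1.7093 × 74 = 126.49 → 127 items

127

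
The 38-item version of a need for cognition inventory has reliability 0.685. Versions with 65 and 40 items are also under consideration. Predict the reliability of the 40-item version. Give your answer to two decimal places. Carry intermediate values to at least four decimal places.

0.70

The 65-item form is not needed; work directly from the 38-item form with n = 40/38 = 1.0526.
r_{40} = n·r / (1 + (n − 1)·r) = 0.7210 / 1.0360 ≈ 0.6959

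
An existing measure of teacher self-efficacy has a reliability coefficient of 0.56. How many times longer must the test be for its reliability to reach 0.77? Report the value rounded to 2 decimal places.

Invert Spearman-Brown to solve for n:
n = r*(1 − r) / [ r (1 − r*) ]
n = [0.77 × 0.44] / [0.56 × 0.23]
n = 0.3388 / 0.1288 ≈ 2.6304

2.63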